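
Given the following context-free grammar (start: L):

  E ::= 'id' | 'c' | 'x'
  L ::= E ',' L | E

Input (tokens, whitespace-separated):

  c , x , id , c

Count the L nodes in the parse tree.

[L [E c] , [L [E x] , [L [E id] , [L [E c]]]]]

4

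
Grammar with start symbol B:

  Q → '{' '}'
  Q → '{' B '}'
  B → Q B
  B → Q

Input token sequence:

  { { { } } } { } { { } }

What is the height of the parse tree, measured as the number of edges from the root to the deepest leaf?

[B [Q { [B [Q { [B [Q { }]] }]] }] [B [Q { }] [B [Q { [B [Q { }]] }]]]]

6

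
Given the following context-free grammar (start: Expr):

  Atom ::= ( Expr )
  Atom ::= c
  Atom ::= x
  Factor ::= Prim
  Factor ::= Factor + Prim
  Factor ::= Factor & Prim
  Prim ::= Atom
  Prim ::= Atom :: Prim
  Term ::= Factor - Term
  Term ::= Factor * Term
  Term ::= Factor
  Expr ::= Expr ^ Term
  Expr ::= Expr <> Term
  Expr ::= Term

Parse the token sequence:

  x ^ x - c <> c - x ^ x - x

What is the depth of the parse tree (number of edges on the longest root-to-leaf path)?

8

[Expr [Expr [Expr [Expr [Term [Factor [Prim [Atom x]]]]] ^ [Term [Factor [Prim [Atom x]]] - [Term [Factor [Prim [Atom c]]]]]] <> [Term [Factor [Prim [Atom c]]] - [Term [Factor [Prim [Atom x]]]]]] ^ [Term [Factor [Prim [Atom x]]] - [Term [Factor [Prim [Atom x]]]]]]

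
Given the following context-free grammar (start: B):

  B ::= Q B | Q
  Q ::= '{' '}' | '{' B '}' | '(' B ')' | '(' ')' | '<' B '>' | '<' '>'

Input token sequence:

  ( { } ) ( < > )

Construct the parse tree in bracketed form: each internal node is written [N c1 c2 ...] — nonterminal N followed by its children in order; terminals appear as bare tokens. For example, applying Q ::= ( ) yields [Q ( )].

[B [Q ( [B [Q { }]] )] [B [Q ( [B [Q < >]] )]]]

B
Q B
( B ) B
( Q ) B
( { } ) B
( { } ) Q
( { } ) ( B )
( { } ) ( Q )
( { } ) ( < > )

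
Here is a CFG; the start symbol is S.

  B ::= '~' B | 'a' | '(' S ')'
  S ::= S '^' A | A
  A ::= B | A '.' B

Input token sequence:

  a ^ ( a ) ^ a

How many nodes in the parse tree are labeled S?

4

[S [S [S [A [B a]]] ^ [A [B ( [S [A [B a]]] )]]] ^ [A [B a]]]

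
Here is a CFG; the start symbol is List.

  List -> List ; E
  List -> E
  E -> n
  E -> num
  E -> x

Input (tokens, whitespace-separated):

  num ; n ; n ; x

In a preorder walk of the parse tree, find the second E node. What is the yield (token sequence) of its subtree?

[List [List [List [List [E num]] ; [E n]] ; [E n]] ; [E x]]

n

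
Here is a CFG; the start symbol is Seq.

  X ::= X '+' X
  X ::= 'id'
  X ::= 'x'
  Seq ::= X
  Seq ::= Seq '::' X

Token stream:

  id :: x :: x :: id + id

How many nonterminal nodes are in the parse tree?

[Seq [Seq [Seq [Seq [X id]] :: [X x]] :: [X x]] :: [X [X id] + [X id]]]

10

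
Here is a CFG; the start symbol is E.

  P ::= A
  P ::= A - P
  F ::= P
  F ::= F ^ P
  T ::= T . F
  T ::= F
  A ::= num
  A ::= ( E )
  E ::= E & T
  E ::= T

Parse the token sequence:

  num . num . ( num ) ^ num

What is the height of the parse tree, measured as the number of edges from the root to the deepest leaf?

11

[E [T [T [T [F [P [A num]]]] . [F [P [A num]]]] . [F [F [P [A ( [E [T [F [P [A num]]]]] )]]] ^ [P [A num]]]]]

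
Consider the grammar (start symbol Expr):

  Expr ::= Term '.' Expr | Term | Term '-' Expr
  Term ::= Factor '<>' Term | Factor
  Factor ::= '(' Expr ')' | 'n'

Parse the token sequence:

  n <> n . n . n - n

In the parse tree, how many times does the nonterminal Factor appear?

[Expr [Term [Factor n] <> [Term [Factor n]]] . [Expr [Term [Factor n]] . [Expr [Term [Factor n]] - [Expr [Term [Factor n]]]]]]

5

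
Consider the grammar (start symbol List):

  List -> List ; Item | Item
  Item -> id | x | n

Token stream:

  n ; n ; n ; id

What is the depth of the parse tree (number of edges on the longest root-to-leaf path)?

[List [List [List [List [Item n]] ; [Item n]] ; [Item n]] ; [Item id]]

5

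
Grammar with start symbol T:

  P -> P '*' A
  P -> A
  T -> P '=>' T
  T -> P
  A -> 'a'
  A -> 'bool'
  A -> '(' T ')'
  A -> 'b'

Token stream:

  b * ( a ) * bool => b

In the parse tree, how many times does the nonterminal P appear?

5

[T [P [P [P [A b]] * [A ( [T [P [A a]]] )]] * [A bool]] => [T [P [A b]]]]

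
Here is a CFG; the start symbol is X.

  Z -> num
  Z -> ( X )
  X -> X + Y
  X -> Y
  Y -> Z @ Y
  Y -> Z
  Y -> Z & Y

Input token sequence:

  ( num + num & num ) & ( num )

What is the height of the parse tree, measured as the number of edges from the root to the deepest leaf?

[X [Y [Z ( [X [X [Y [Z num]]] + [Y [Z num] & [Y [Z num]]]] )] & [Y [Z ( [X [Y [Z num]]] )]]]]

7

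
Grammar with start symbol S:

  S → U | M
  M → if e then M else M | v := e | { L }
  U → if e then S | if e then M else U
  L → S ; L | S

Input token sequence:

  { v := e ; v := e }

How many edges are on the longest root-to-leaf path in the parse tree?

6

[S [M { [L [S [M v := e]] ; [L [S [M v := e]]]] }]]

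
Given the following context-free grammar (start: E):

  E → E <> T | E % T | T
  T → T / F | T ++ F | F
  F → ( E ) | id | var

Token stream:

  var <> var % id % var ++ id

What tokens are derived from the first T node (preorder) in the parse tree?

var

[E [E [E [E [T [F var]]] <> [T [F var]]] % [T [F id]]] % [T [T [F var]] ++ [F id]]]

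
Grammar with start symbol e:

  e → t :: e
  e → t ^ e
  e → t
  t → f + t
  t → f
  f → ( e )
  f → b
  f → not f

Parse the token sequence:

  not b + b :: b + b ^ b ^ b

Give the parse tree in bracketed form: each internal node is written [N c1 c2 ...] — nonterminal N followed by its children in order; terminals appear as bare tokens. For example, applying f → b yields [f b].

[e [t [f not [f b]] + [t [f b]]] :: [e [t [f b] + [t [f b]]] ^ [e [t [f b]] ^ [e [t [f b]]]]]]

e
t :: e
f + t :: e
not f + t :: e
not b + t :: e
not b + f :: e
not b + b :: e
not b + b :: t ^ e
not b + b :: f + t ^ e
not b + b :: b + t ^ e
not b + b :: b + f ^ e
not b + b :: b + b ^ e
not b + b :: b + b ^ t ^ e
not b + b :: b + b ^ f ^ e
not b + b :: b + b ^ b ^ e
not b + b :: b + b ^ b ^ t
not b + b :: b + b ^ b ^ f
not b + b :: b + b ^ b ^ b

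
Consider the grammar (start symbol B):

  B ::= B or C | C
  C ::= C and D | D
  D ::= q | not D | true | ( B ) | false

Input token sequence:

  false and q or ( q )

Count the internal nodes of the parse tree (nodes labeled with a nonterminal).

11

[B [B [C [C [D false]] and [D q]]] or [C [D ( [B [C [D q]]] )]]]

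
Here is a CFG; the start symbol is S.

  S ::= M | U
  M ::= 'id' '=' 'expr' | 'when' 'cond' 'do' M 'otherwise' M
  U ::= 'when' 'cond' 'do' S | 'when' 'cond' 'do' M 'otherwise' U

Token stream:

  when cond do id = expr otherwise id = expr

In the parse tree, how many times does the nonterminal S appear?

[S [M when cond do [M id = expr] otherwise [M id = expr]]]

1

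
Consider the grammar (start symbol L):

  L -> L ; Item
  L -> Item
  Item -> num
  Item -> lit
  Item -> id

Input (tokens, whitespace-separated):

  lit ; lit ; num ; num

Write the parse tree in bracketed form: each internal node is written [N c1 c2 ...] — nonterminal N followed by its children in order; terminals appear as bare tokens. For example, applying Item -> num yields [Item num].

[L [L [L [L [Item lit]] ; [Item lit]] ; [Item num]] ; [Item num]]

L
L ; Item
L ; Item ; Item
L ; Item ; Item ; Item
Item ; Item ; Item ; Item
lit ; Item ; Item ; Item
lit ; lit ; Item ; Item
lit ; lit ; num ; Item
lit ; lit ; num ; num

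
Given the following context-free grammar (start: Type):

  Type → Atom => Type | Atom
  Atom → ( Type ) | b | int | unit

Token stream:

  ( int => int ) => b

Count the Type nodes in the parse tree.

[Type [Atom ( [Type [Atom int] => [Type [Atom int]]] )] => [Type [Atom b]]]

4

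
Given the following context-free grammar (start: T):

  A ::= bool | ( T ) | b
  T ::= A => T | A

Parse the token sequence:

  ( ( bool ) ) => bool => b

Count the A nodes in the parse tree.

[T [A ( [T [A ( [T [A bool]] )]] )] => [T [A bool] => [T [A b]]]]

5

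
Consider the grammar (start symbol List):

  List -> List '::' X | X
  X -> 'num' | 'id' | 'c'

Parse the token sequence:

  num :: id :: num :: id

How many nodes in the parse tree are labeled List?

4

[List [List [List [List [X num]] :: [X id]] :: [X num]] :: [X id]]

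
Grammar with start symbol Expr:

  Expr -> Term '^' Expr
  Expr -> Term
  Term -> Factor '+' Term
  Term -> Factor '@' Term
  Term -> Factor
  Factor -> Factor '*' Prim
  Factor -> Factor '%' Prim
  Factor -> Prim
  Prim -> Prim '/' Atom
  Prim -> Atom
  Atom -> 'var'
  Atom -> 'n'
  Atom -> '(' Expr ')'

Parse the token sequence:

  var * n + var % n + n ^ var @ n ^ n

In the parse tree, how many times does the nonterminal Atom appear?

[Expr [Term [Factor [Factor [Prim [Atom var]]] * [Prim [Atom n]]] + [Term [Factor [Factor [Prim [Atom var]]] % [Prim [Atom n]]] + [Term [Factor [Prim [Atom n]]]]]] ^ [Expr [Term [Factor [Prim [Atom var]]] @ [Term [Factor [Prim [Atom n]]]]] ^ [Expr [Term [Factor [Prim [Atom n]]]]]]]

8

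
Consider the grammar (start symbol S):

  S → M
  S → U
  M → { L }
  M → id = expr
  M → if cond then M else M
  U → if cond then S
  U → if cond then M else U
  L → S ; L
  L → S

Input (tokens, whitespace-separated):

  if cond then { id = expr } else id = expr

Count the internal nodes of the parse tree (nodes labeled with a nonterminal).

[S [M if cond then [M { [L [S [M id = expr]]] }] else [M id = expr]]]

7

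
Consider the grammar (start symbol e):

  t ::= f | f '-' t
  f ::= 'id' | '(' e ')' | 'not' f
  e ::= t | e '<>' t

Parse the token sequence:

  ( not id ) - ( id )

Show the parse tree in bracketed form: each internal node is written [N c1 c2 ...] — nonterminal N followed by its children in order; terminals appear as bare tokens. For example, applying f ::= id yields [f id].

e
t
f - t
( e ) - t
( t ) - t
( f ) - t
( not f ) - t
( not id ) - t
( not id ) - f
( not id ) - ( e )
( not id ) - ( t )
( not id ) - ( f )
( not id ) - ( id )

[e [t [f ( [e [t [f not [f id]]]] )] - [t [f ( [e [t [f id]]] )]]]]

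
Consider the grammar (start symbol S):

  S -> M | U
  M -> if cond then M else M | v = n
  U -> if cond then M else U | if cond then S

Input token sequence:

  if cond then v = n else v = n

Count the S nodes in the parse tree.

[S [M if cond then [M v = n] else [M v = n]]]

1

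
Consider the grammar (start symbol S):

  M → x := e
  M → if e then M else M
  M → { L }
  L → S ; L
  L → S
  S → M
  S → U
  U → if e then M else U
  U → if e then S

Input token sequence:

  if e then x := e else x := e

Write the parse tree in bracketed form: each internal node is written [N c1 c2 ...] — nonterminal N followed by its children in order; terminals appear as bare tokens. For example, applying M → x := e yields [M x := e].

[S [M if e then [M x := e] else [M x := e]]]

S
M
if e then M else M
if e then x := e else M
if e then x := e else x := e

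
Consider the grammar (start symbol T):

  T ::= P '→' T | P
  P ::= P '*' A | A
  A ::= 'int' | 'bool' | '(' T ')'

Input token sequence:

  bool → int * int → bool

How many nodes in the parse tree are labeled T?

3

[T [P [A bool]] → [T [P [P [A int]] * [A int]] → [T [P [A bool]]]]]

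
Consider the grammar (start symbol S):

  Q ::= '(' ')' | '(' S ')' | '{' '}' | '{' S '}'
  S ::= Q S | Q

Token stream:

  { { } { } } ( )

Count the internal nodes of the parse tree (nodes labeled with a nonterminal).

8

[S [Q { [S [Q { }] [S [Q { }]]] }] [S [Q ( )]]]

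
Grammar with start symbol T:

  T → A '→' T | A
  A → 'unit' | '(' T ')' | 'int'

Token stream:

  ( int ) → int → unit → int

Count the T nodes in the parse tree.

[T [A ( [T [A int]] )] → [T [A int] → [T [A unit] → [T [A int]]]]]

5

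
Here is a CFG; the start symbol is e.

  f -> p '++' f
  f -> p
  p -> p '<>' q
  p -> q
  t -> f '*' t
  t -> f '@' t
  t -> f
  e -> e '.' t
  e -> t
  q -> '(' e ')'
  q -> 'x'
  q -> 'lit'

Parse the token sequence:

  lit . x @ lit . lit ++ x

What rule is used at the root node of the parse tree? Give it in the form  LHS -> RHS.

[e [e [e [t [f [p [q lit]]]]] . [t [f [p [q x]]] @ [t [f [p [q lit]]]]]] . [t [f [p [q lit]] ++ [f [p [q x]]]]]]

e -> e '.' t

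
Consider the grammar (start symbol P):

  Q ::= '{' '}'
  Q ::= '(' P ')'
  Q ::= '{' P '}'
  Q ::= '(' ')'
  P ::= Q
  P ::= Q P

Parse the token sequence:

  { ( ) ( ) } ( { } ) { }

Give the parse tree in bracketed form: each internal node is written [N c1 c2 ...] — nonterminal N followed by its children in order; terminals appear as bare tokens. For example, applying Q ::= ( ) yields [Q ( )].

P
Q P
{ P } P
{ Q P } P
{ ( ) P } P
{ ( ) Q } P
{ ( ) ( ) } P
{ ( ) ( ) } Q P
{ ( ) ( ) } ( P ) P
{ ( ) ( ) } ( Q ) P
{ ( ) ( ) } ( { } ) P
{ ( ) ( ) } ( { } ) Q
{ ( ) ( ) } ( { } ) { }

[P [Q { [P [Q ( )] [P [Q ( )]]] }] [P [Q ( [P [Q { }]] )] [P [Q { }]]]]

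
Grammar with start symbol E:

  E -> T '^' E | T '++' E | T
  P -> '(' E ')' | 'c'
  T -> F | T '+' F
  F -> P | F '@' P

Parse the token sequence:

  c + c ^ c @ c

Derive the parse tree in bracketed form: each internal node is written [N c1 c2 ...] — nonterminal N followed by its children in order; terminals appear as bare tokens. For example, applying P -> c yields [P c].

[E [T [T [F [P c]]] + [F [P c]]] ^ [E [T [F [F [P c]] @ [P c]]]]]

E
T ^ E
T + F ^ E
F + F ^ E
P + F ^ E
c + F ^ E
c + P ^ E
c + c ^ E
c + c ^ T
c + c ^ F
c + c ^ F @ P
c + c ^ P @ P
c + c ^ c @ P
c + c ^ c @ c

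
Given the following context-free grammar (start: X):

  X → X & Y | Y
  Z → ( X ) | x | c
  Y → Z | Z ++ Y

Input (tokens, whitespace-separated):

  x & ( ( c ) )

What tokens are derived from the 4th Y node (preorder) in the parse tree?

[X [X [Y [Z x]]] & [Y [Z ( [X [Y [Z ( [X [Y [Z c]]] )]]] )]]]

c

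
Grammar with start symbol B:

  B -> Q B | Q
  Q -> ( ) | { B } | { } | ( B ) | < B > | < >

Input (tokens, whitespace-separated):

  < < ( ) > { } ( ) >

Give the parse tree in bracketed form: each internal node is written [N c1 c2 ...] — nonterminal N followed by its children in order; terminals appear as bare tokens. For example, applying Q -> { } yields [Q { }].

B
Q
< B >
< Q B >
< < B > B >
< < Q > B >
< < ( ) > B >
< < ( ) > Q B >
< < ( ) > { } B >
< < ( ) > { } Q >
< < ( ) > { } ( ) >

[B [Q < [B [Q < [B [Q ( )]] >] [B [Q { }] [B [Q ( )]]]] >]]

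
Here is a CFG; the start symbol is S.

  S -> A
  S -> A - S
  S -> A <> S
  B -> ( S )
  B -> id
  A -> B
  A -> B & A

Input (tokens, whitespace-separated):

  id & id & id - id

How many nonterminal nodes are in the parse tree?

10

[S [A [B id] & [A [B id] & [A [B id]]]] - [S [A [B id]]]]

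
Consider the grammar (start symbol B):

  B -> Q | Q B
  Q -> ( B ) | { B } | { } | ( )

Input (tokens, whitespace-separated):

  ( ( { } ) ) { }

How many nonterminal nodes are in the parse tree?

8

[B [Q ( [B [Q ( [B [Q { }]] )]] )] [B [Q { }]]]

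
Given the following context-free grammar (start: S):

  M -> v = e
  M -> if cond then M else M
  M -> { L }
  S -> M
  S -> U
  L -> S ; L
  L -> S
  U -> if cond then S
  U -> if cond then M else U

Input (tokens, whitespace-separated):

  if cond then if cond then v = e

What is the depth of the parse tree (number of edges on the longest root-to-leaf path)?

6

[S [U if cond then [S [U if cond then [S [M v = e]]]]]]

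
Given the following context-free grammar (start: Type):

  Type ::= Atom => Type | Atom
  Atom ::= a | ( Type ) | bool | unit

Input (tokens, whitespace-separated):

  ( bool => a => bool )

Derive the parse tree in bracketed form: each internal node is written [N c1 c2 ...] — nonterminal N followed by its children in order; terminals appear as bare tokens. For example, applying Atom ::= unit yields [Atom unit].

[Type [Atom ( [Type [Atom bool] => [Type [Atom a] => [Type [Atom bool]]]] )]]

Type
Atom
( Type )
( Atom => Type )
( bool => Type )
( bool => Atom => Type )
( bool => a => Type )
( bool => a => Atom )
( bool => a => bool )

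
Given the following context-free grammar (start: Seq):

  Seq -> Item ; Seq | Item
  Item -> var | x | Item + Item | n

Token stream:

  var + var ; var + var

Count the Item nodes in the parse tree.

6

[Seq [Item [Item var] + [Item var]] ; [Seq [Item [Item var] + [Item var]]]]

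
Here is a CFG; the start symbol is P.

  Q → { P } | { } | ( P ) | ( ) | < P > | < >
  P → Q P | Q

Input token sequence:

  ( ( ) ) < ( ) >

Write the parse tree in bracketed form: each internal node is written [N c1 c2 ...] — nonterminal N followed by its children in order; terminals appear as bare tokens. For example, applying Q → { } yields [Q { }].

P
Q P
( P ) P
( Q ) P
( ( ) ) P
( ( ) ) Q
( ( ) ) < P >
( ( ) ) < Q >
( ( ) ) < ( ) >

[P [Q ( [P [Q ( )]] )] [P [Q < [P [Q ( )]] >]]]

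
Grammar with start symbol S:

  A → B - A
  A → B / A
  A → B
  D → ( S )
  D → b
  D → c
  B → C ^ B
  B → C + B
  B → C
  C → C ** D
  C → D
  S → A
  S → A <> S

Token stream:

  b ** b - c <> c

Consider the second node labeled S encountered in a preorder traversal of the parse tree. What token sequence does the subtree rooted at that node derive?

[S [A [B [C [C [D b]] ** [D b]]] - [A [B [C [D c]]]]] <> [S [A [B [C [D c]]]]]]

c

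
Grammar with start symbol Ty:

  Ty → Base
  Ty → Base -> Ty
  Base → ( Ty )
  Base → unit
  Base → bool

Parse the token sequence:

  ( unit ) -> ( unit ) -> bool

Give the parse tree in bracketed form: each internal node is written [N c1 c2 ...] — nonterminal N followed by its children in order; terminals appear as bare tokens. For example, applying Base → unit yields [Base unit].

[Ty [Base ( [Ty [Base unit]] )] -> [Ty [Base ( [Ty [Base unit]] )] -> [Ty [Base bool]]]]

Ty
Base -> Ty
( Ty ) -> Ty
( Base ) -> Ty
( unit ) -> Ty
( unit ) -> Base -> Ty
( unit ) -> ( Ty ) -> Ty
( unit ) -> ( Base ) -> Ty
( unit ) -> ( unit ) -> Ty
( unit ) -> ( unit ) -> Base
( unit ) -> ( unit ) -> bool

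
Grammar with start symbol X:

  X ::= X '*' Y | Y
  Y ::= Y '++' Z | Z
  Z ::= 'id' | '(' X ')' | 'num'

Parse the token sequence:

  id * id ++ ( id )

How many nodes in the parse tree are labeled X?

[X [X [Y [Z id]]] * [Y [Y [Z id]] ++ [Z ( [X [Y [Z id]]] )]]]

3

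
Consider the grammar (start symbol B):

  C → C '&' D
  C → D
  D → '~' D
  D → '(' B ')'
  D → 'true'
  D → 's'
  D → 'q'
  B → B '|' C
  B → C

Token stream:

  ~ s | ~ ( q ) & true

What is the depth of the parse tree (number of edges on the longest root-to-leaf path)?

[B [B [C [D ~ [D s]]]] | [C [C [D ~ [D ( [B [C [D q]]] )]]] & [D true]]]

8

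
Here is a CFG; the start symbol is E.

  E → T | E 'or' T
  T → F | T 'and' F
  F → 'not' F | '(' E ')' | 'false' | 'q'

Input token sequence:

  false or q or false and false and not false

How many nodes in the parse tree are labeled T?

5

[E [E [E [T [F false]]] or [T [F q]]] or [T [T [T [F false]] and [F false]] and [F not [F false]]]]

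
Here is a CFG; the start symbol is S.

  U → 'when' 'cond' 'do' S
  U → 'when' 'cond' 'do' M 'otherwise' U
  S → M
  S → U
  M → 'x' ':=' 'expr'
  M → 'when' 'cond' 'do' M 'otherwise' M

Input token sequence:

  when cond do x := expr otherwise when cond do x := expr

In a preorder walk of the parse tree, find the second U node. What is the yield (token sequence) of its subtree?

when cond do x := expr

[S [U when cond do [M x := expr] otherwise [U when cond do [S [M x := expr]]]]]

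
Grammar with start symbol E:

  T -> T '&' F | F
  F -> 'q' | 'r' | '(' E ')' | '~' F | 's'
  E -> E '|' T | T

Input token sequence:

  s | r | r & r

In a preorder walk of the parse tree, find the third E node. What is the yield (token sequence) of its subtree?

[E [E [E [T [F s]]] | [T [F r]]] | [T [T [F r]] & [F r]]]

s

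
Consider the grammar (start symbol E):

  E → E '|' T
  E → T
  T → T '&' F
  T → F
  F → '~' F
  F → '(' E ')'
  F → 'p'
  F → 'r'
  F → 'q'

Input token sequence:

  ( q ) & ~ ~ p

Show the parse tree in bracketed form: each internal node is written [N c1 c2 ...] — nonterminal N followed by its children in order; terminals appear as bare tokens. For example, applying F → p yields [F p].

[E [T [T [F ( [E [T [F q]]] )]] & [F ~ [F ~ [F p]]]]]

E
T
T & F
F & F
( E ) & F
( T ) & F
( F ) & F
( q ) & F
( q ) & ~ F
( q ) & ~ ~ F
( q ) & ~ ~ p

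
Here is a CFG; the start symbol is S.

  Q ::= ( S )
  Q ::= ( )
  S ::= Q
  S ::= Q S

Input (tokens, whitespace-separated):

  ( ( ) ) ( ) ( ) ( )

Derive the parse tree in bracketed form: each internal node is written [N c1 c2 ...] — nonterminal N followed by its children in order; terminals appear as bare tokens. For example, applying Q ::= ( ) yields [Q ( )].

S
Q S
( S ) S
( Q ) S
( ( ) ) S
( ( ) ) Q S
( ( ) ) ( ) S
( ( ) ) ( ) Q S
( ( ) ) ( ) ( ) S
( ( ) ) ( ) ( ) Q
( ( ) ) ( ) ( ) ( )

[S [Q ( [S [Q ( )]] )] [S [Q ( )] [S [Q ( )] [S [Q ( )]]]]]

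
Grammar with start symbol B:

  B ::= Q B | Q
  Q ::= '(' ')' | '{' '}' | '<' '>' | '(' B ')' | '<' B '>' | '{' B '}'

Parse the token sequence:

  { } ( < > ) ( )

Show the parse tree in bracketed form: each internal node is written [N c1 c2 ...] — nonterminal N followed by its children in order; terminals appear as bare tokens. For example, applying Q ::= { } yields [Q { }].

B
Q B
{ } B
{ } Q B
{ } ( B ) B
{ } ( Q ) B
{ } ( < > ) B
{ } ( < > ) Q
{ } ( < > ) ( )

[B [Q { }] [B [Q ( [B [Q < >]] )] [B [Q ( )]]]]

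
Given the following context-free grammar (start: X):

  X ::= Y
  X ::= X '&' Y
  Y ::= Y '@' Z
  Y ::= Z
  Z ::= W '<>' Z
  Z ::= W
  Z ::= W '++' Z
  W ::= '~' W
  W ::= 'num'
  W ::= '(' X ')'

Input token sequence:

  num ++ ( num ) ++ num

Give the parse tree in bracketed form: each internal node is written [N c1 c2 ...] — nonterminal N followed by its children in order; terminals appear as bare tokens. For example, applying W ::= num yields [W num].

X
Y
Z
W ++ Z
num ++ Z
num ++ W ++ Z
num ++ ( X ) ++ Z
num ++ ( Y ) ++ Z
num ++ ( Z ) ++ Z
num ++ ( W ) ++ Z
num ++ ( num ) ++ Z
num ++ ( num ) ++ W
num ++ ( num ) ++ num

[X [Y [Z [W num] ++ [Z [W ( [X [Y [Z [W num]]]] )] ++ [Z [W num]]]]]]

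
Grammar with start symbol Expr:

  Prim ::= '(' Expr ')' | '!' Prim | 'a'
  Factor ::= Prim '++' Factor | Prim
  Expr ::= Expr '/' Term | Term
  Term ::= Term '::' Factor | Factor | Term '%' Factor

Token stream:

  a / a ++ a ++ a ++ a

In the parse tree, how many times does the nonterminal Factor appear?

[Expr [Expr [Term [Factor [Prim a]]]] / [Term [Factor [Prim a] ++ [Factor [Prim a] ++ [Factor [Prim a] ++ [Factor [Prim a]]]]]]]

5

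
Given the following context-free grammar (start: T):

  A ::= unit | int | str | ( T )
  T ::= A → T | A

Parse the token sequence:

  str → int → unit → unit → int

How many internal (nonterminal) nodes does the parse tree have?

10

[T [A str] → [T [A int] → [T [A unit] → [T [A unit] → [T [A int]]]]]]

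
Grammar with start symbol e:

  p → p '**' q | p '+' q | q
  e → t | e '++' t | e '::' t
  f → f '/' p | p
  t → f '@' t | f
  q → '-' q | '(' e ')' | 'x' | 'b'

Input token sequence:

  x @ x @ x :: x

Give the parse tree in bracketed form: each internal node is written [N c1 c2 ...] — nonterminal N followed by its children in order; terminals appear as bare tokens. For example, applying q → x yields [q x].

e
e :: t
t :: t
f @ t :: t
p @ t :: t
q @ t :: t
x @ t :: t
x @ f @ t :: t
x @ p @ t :: t
x @ q @ t :: t
x @ x @ t :: t
x @ x @ f :: t
x @ x @ p :: t
x @ x @ q :: t
x @ x @ x :: t
x @ x @ x :: f
x @ x @ x :: p
x @ x @ x :: q
x @ x @ x :: x

[e [e [t [f [p [q x]]] @ [t [f [p [q x]]] @ [t [f [p [q x]]]]]]] :: [t [f [p [q x]]]]]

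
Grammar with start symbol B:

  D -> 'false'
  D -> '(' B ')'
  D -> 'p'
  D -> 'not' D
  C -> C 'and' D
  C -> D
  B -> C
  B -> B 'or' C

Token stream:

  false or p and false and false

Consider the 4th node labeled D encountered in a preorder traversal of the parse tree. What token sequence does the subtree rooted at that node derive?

false

[B [B [C [D false]]] or [C [C [C [D p]] and [D false]] and [D false]]]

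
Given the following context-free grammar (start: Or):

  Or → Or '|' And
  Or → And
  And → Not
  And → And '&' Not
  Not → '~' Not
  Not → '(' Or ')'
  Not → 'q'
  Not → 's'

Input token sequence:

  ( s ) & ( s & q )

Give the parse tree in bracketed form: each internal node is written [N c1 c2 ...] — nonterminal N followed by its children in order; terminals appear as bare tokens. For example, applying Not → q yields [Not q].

[Or [And [And [Not ( [Or [And [Not s]]] )]] & [Not ( [Or [And [And [Not s]] & [Not q]]] )]]]

Or
And
And & Not
Not & Not
( Or ) & Not
( And ) & Not
( Not ) & Not
( s ) & Not
( s ) & ( Or )
( s ) & ( And )
( s ) & ( And & Not )
( s ) & ( Not & Not )
( s ) & ( s & Not )
( s ) & ( s & q )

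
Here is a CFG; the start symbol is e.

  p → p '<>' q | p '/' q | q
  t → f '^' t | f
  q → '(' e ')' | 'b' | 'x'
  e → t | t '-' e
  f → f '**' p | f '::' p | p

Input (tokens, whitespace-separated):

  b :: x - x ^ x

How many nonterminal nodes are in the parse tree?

[e [t [f [f [p [q b]]] :: [p [q x]]]] - [e [t [f [p [q x]]] ^ [t [f [p [q x]]]]]]]

17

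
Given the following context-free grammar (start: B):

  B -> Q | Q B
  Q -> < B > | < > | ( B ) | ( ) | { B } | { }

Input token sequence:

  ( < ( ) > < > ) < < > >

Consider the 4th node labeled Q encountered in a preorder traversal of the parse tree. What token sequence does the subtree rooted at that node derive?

< >

[B [Q ( [B [Q < [B [Q ( )]] >] [B [Q < >]]] )] [B [Q < [B [Q < >]] >]]]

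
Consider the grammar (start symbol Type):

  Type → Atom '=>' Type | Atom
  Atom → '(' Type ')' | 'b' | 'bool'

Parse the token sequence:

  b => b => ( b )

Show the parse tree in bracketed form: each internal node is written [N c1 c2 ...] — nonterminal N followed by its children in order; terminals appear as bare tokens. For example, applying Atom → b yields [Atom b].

[Type [Atom b] => [Type [Atom b] => [Type [Atom ( [Type [Atom b]] )]]]]

Type
Atom => Type
b => Type
b => Atom => Type
b => b => Type
b => b => Atom
b => b => ( Type )
b => b => ( Atom )
b => b => ( b )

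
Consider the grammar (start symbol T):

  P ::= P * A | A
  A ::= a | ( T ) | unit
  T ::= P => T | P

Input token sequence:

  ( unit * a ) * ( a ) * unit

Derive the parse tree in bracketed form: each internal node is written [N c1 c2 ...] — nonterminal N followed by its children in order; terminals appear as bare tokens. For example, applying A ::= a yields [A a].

[T [P [P [P [A ( [T [P [P [A unit]] * [A a]]] )]] * [A ( [T [P [A a]]] )]] * [A unit]]]

T
P
P * A
P * A * A
A * A * A
( T ) * A * A
( P ) * A * A
( P * A ) * A * A
( A * A ) * A * A
( unit * A ) * A * A
( unit * a ) * A * A
( unit * a ) * ( T ) * A
( unit * a ) * ( P ) * A
( unit * a ) * ( A ) * A
( unit * a ) * ( a ) * A
( unit * a ) * ( a ) * unit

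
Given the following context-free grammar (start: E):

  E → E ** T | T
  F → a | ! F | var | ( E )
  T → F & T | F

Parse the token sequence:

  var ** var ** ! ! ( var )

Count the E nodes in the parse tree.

4

[E [E [E [T [F var]]] ** [T [F var]]] ** [T [F ! [F ! [F ( [E [T [F var]]] )]]]]]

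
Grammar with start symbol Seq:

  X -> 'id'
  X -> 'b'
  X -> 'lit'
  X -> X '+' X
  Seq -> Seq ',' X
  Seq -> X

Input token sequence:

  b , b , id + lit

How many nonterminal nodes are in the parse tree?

8

[Seq [Seq [Seq [X b]] , [X b]] , [X [X id] + [X lit]]]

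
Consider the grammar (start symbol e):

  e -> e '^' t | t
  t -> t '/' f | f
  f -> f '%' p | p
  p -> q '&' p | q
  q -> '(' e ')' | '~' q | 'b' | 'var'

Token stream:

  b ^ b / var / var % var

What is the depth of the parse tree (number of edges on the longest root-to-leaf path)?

[e [e [t [f [p [q b]]]]] ^ [t [t [t [f [p [q b]]]] / [f [p [q var]]]] / [f [f [p [q var]]] % [p [q var]]]]]

7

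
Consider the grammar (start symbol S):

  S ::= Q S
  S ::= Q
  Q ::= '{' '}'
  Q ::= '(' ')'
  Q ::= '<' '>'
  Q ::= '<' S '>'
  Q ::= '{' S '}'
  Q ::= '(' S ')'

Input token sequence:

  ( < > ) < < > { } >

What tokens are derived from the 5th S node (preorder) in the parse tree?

[S [Q ( [S [Q < >]] )] [S [Q < [S [Q < >] [S [Q { }]]] >]]]

{ }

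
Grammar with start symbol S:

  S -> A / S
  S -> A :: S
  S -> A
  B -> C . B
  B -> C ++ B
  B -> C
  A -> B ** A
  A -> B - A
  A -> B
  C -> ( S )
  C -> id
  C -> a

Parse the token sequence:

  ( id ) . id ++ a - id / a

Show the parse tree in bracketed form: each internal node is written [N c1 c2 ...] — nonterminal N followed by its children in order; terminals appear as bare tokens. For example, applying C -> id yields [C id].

S
A / S
B - A / S
C . B - A / S
( S ) . B - A / S
( A ) . B - A / S
( B ) . B - A / S
( C ) . B - A / S
( id ) . B - A / S
( id ) . C ++ B - A / S
( id ) . id ++ B - A / S
( id ) . id ++ C - A / S
( id ) . id ++ a - A / S
( id ) . id ++ a - B / S
( id ) . id ++ a - C / S
( id ) . id ++ a - id / S
( id ) . id ++ a - id / A
( id ) . id ++ a - id / B
( id ) . id ++ a - id / C
( id ) . id ++ a - id / a

[S [A [B [C ( [S [A [B [C id]]]] )] . [B [C id] ++ [B [C a]]]] - [A [B [C id]]]] / [S [A [B [C a]]]]]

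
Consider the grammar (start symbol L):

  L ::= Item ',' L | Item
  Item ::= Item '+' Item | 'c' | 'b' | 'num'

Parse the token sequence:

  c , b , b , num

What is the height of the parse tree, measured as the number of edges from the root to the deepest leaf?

5

[L [Item c] , [L [Item b] , [L [Item b] , [L [Item num]]]]]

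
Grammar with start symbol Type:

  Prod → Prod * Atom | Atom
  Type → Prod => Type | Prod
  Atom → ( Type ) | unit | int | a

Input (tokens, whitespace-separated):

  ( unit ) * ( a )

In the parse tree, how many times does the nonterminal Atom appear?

4

[Type [Prod [Prod [Atom ( [Type [Prod [Atom unit]]] )]] * [Atom ( [Type [Prod [Atom a]]] )]]]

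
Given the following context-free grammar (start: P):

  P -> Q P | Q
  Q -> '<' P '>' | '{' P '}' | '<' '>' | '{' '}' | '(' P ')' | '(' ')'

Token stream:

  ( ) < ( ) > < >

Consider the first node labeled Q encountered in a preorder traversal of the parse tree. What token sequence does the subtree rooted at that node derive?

[P [Q ( )] [P [Q < [P [Q ( )]] >] [P [Q < >]]]]

( )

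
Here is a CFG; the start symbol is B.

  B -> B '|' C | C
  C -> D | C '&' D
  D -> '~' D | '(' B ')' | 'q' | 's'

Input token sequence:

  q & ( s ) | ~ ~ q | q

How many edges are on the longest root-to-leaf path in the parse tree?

8

[B [B [B [C [C [D q]] & [D ( [B [C [D s]]] )]]] | [C [D ~ [D ~ [D q]]]]] | [C [D q]]]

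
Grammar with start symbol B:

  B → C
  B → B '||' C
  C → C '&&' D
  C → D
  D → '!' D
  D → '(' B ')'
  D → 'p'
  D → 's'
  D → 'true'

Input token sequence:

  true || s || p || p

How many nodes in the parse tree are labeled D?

[B [B [B [B [C [D true]]] || [C [D s]]] || [C [D p]]] || [C [D p]]]

4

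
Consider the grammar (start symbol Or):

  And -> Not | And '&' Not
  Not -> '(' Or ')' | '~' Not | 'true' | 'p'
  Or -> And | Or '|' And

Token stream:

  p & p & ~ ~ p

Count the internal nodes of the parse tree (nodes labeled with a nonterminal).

[Or [And [And [And [Not p]] & [Not p]] & [Not ~ [Not ~ [Not p]]]]]

9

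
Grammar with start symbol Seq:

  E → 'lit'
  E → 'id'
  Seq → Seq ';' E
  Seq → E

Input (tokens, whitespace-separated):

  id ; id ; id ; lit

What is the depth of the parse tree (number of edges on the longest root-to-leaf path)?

[Seq [Seq [Seq [Seq [E id]] ; [E id]] ; [E id]] ; [E lit]]

5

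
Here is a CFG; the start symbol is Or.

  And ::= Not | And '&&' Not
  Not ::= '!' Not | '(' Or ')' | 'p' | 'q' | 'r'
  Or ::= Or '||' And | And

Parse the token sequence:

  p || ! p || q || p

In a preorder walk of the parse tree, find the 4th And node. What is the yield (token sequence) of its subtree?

[Or [Or [Or [Or [And [Not p]]] || [And [Not ! [Not p]]]] || [And [Not q]]] || [And [Not p]]]

p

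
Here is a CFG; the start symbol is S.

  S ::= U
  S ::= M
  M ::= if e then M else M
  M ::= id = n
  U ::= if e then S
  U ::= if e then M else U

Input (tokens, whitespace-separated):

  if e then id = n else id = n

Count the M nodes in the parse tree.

3

[S [M if e then [M id = n] else [M id = n]]]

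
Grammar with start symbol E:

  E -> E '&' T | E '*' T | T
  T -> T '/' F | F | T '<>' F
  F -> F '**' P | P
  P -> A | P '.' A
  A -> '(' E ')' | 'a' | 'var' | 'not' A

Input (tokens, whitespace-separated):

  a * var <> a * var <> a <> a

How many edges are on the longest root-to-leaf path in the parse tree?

7

[E [E [E [T [F [P [A a]]]]] * [T [T [F [P [A var]]]] <> [F [P [A a]]]]] * [T [T [T [F [P [A var]]]] <> [F [P [A a]]]] <> [F [P [A a]]]]]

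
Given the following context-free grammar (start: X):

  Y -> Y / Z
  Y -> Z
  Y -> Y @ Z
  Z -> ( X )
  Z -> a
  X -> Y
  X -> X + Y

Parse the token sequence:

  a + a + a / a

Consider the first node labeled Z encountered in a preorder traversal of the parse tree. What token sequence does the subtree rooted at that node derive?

[X [X [X [Y [Z a]]] + [Y [Z a]]] + [Y [Y [Z a]] / [Z a]]]

a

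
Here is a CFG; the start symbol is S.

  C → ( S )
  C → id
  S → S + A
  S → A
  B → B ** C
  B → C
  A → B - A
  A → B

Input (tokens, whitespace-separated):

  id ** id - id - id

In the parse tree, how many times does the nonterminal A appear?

3

[S [A [B [B [C id]] ** [C id]] - [A [B [C id]] - [A [B [C id]]]]]]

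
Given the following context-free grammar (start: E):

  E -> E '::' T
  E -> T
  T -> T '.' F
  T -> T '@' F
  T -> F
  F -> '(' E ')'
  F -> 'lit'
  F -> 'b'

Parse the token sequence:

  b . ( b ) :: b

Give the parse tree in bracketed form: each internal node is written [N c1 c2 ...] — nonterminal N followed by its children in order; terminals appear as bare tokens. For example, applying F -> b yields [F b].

[E [E [T [T [F b]] . [F ( [E [T [F b]]] )]]] :: [T [F b]]]

E
E :: T
T :: T
T . F :: T
F . F :: T
b . F :: T
b . ( E ) :: T
b . ( T ) :: T
b . ( F ) :: T
b . ( b ) :: T
b . ( b ) :: F
b . ( b ) :: b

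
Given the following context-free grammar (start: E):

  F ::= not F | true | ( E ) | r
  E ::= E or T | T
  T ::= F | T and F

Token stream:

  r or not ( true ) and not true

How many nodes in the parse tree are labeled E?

[E [E [T [F r]]] or [T [T [F not [F ( [E [T [F true]]] )]]] and [F not [F true]]]]

3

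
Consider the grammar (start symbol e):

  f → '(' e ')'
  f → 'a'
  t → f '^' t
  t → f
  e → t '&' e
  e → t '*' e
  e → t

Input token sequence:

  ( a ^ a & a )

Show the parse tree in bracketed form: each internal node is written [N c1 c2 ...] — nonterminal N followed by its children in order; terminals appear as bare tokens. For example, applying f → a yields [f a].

e
t
f
( e )
( t & e )
( f ^ t & e )
( a ^ t & e )
( a ^ f & e )
( a ^ a & e )
( a ^ a & t )
( a ^ a & f )
( a ^ a & a )

[e [t [f ( [e [t [f a] ^ [t [f a]]] & [e [t [f a]]]] )]]]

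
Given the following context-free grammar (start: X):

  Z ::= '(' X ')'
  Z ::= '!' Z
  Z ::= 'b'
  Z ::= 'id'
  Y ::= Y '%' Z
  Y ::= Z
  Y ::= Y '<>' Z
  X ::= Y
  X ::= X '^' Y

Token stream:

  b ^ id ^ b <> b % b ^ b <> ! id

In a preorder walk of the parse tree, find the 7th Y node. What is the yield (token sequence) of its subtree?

b

[X [X [X [X [Y [Z b]]] ^ [Y [Z id]]] ^ [Y [Y [Y [Z b]] <> [Z b]] % [Z b]]] ^ [Y [Y [Z b]] <> [Z ! [Z id]]]]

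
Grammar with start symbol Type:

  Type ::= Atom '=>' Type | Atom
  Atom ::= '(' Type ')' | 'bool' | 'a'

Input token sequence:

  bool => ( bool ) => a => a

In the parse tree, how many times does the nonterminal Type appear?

[Type [Atom bool] => [Type [Atom ( [Type [Atom bool]] )] => [Type [Atom a] => [Type [Atom a]]]]]

5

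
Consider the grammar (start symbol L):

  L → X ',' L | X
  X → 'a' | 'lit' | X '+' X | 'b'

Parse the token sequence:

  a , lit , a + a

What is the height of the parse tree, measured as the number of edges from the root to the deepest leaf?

[L [X a] , [L [X lit] , [L [X [X a] + [X a]]]]]

5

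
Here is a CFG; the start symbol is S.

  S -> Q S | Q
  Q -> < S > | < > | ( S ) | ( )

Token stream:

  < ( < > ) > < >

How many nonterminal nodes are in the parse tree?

[S [Q < [S [Q ( [S [Q < >]] )]] >] [S [Q < >]]]

8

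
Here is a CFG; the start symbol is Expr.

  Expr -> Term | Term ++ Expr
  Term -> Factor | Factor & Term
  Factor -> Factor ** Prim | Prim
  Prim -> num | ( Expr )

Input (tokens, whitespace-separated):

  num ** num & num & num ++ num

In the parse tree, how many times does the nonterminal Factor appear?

5

[Expr [Term [Factor [Factor [Prim num]] ** [Prim num]] & [Term [Factor [Prim num]] & [Term [Factor [Prim num]]]]] ++ [Expr [Term [Factor [Prim num]]]]]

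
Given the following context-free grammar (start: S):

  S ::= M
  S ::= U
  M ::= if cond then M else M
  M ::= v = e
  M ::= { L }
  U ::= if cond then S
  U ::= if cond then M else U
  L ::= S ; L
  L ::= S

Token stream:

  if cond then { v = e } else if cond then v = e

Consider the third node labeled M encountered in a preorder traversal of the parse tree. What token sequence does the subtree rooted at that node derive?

[S [U if cond then [M { [L [S [M v = e]]] }] else [U if cond then [S [M v = e]]]]]

v = e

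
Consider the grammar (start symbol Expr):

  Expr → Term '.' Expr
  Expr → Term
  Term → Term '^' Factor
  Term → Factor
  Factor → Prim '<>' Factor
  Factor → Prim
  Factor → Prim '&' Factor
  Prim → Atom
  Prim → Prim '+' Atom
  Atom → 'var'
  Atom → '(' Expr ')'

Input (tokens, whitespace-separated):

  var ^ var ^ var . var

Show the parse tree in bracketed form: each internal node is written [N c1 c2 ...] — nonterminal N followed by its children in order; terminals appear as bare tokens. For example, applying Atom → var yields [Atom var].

[Expr [Term [Term [Term [Factor [Prim [Atom var]]]] ^ [Factor [Prim [Atom var]]]] ^ [Factor [Prim [Atom var]]]] . [Expr [Term [Factor [Prim [Atom var]]]]]]

Expr
Term . Expr
Term ^ Factor . Expr
Term ^ Factor ^ Factor . Expr
Factor ^ Factor ^ Factor . Expr
Prim ^ Factor ^ Factor . Expr
Atom ^ Factor ^ Factor . Expr
var ^ Factor ^ Factor . Expr
var ^ Prim ^ Factor . Expr
var ^ Atom ^ Factor . Expr
var ^ var ^ Factor . Expr
var ^ var ^ Prim . Expr
var ^ var ^ Atom . Expr
var ^ var ^ var . Expr
var ^ var ^ var . Term
var ^ var ^ var . Factor
var ^ var ^ var . Prim
var ^ var ^ var . Atom
var ^ var ^ var . var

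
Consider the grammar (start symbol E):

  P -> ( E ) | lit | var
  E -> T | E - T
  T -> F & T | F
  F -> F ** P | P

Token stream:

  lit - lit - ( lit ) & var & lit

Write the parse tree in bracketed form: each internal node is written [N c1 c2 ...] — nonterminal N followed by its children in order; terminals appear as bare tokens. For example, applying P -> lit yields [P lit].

[E [E [E [T [F [P lit]]]] - [T [F [P lit]]]] - [T [F [P ( [E [T [F [P lit]]]] )]] & [T [F [P var]] & [T [F [P lit]]]]]]

E
E - T
E - T - T
T - T - T
F - T - T
P - T - T
lit - T - T
lit - F - T
lit - P - T
lit - lit - T
lit - lit - F & T
lit - lit - P & T
lit - lit - ( E ) & T
lit - lit - ( T ) & T
lit - lit - ( F ) & T
lit - lit - ( P ) & T
lit - lit - ( lit ) & T
lit - lit - ( lit ) & F & T
lit - lit - ( lit ) & P & T
lit - lit - ( lit ) & var & T
lit - lit - ( lit ) & var & F
lit - lit - ( lit ) & var & P
lit - lit - ( lit ) & var & lit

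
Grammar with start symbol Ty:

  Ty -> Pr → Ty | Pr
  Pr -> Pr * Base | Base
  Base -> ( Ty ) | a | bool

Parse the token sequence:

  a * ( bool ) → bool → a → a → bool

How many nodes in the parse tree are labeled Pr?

[Ty [Pr [Pr [Base a]] * [Base ( [Ty [Pr [Base bool]]] )]] → [Ty [Pr [Base bool]] → [Ty [Pr [Base a]] → [Ty [Pr [Base a]] → [Ty [Pr [Base bool]]]]]]]

7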